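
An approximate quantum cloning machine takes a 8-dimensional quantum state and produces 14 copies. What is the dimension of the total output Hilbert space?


Output space = H^(tensor 14) where dim(H) = 8
dim = 8^14
= 64 (after 2 factors)
= 512 (after 3 factors)
= 4096 (after 4 factors)
= 32768 (after 5 factors)
= 262144 (after 6 factors)
= 2097152 (after 7 factors)
= 16777216 (after 8 factors)
= 134217728 (after 9 factors)
= 1073741824 (after 10 factors)
= 8589934592 (after 11 factors)
= 68719476736 (after 12 factors)
= 549755813888 (after 13 factors)
= 4398046511104 (after 14 factors)
= 4398046511104

4398046511104


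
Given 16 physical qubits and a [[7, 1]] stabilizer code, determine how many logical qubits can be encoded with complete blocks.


Each code block uses 7 physical qubits for 1 logical qubit(s).
Number of complete blocks = floor(16 / 7) = 2
Logical qubits = 2 * 1
= 2

2


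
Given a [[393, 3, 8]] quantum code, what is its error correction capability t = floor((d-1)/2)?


Code parameters: [[393, 3, 8]], distance d = 8.
Number of correctable errors = floor((d-1)/2)
= floor((8 - 1)/2)
= floor(7/2)
= 3

3


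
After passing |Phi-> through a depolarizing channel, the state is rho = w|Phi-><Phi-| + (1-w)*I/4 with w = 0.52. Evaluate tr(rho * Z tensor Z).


|Phi-> = (|00> - |11>)/sqrt(2)
For the pure Bell state, <Z_A Z_B> = +1 (Bell-state Pauli correlator).
The maximally-mixed part I/4 has tr(I/4 * P tensor P) = 0 for any traceless Pauli P.
So <Z_A Z_B>_rho = w * (+1) + (1 - w) * 0
= 0.52 * (+1)
= 0.5200

0.5200


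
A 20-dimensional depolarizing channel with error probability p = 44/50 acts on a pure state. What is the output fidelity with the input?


F = (1-p) + p/d
= (1 - 0.8800) + 0.8800/20
= 0.1200 + 0.0440
= 0.1640

0.1640


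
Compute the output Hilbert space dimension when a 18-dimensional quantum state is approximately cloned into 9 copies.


Output space = H^(tensor 9) where dim(H) = 18
dim = 18^9
= 324 (after 2 factors)
= 5832 (after 3 factors)
= 104976 (after 4 factors)
= 1889568 (after 5 factors)
= 34012224 (after 6 factors)
= 612220032 (after 7 factors)
= 11019960576 (after 8 factors)
= 198359290368 (after 9 factors)
= 198359290368

198359290368


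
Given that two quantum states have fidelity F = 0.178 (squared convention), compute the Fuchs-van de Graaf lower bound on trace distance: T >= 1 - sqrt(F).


Fuchs-van de Graaf (squared-fidelity convention): 1 - sqrt(F) <= T <= sqrt(1 - F).
Lower bound: T >= 1 - sqrt(F)
sqrt(F) = sqrt(0.178) = 0.4219
T >= 1 - 0.4219
T >= 0.5781

0.5781


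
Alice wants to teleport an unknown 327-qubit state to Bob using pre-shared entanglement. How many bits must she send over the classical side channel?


Quantum teleportation requires 2 classical bits per qubit teleported.
327 qubit(s) -> 2 * 327 = 654 classical bits

654


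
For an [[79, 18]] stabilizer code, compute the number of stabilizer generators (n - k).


For an [[n,k]] stabilizer code:
Number of stabilizer generators = n - k
= 79 - 18
= 61

61


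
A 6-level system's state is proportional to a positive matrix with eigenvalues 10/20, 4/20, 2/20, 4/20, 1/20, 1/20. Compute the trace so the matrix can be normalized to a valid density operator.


tr(M) = sum of eigenvalues
= 10/20 + 4/20 + 2/20 + 4/20 + 1/20 + 1/20
= 22/20
= 1.1000

1.1000


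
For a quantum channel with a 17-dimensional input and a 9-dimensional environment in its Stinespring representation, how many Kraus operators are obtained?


Tracing out the environment in an orthonormal basis {|i>_E} gives Kraus operators K_i = <i|_E U |0>_E.
Number of Kraus operators = dim(H_env) = d_env
= 9

9


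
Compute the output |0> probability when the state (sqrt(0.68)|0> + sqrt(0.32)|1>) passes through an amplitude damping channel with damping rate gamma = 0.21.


For amplitude damping with parameter gamma on state sqrt(a)|0> + sqrt(b)|1>:
alpha^2 = 0.68, beta^2 = 0.32
P(|0>) = alpha^2 + gamma * beta^2
= 0.68 + 0.21 * 0.32
= 0.68 + 0.0672
= 0.7472

0.7472


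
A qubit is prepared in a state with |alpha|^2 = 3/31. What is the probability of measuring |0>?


|alpha|^2 = 3/31 = 0.0968
|beta|^2 = 1 - 3/31 = 28/31 = 0.9032
P(|0>) = |alpha|^2 = 0.0968

0.0968


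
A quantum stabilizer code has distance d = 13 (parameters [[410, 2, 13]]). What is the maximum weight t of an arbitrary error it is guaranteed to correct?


Code parameters: [[410, 2, 13]], distance d = 13.
Number of correctable errors = floor((d-1)/2)
= floor((13 - 1)/2)
= floor(12/2)
= 6

6


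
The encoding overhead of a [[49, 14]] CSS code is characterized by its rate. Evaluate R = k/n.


Code rate R = k/n
= 14/49
= 0.2857

0.2857


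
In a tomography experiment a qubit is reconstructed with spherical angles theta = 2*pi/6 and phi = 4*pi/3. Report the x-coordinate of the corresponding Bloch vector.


theta = 1.0472, phi = 4.1888
r_x = sin(theta)*cos(phi) = 0.8660 * -0.5000
r_x = -0.4330

-0.4330


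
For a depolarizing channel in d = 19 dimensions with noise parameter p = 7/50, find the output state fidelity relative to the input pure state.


F = (1-p) + p/d
= (1 - 0.1400) + 0.1400/19
= 0.8600 + 0.0074
= 0.8674

0.8674


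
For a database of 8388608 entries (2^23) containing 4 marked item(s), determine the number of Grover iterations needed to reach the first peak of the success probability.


After j Grover iterations the success probability is P(j) = sin^2((2j+1)*theta), where sin(theta) = sqrt(k/N).
N = 2^23 = 8388608, k = 4
sin(theta) = sqrt(k/N) = 0.000690533966
theta = arcsin(sqrt(k/N)) = 0.0006905340209 rad
P(j) reaches its first maximum when (2j+1)*theta is as close as possible to pi/2, i.e. j = round(pi/(4*theta) - 1/2).
pi/(4*theta) - 1/2 = 1136.8779
(For comparison, the common estimate pi/4 * sqrt(N/k) = 1137.3780; the exact maximiser is used here.)
Optimal iterations = 1137

1137


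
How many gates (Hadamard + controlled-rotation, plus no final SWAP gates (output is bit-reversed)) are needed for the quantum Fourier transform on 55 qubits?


Hadamard gates: 55
Controlled rotations: n*(n-1)/2 = 55*54/2 = 1485
SWAP gates: 0 (omitted)
Total = 55 + 1485
= 1540

1540


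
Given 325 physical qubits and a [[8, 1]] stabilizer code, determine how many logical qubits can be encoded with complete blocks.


Each code block uses 8 physical qubits for 1 logical qubit(s).
Number of complete blocks = floor(325 / 8) = 40
Logical qubits = 40 * 1
= 40

40


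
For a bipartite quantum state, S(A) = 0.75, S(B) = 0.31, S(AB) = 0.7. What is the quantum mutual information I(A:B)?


I(A:B) = S(A) + S(B) - S(AB)
= 0.75 + 0.31 - 0.7
= 0.3600

0.3600


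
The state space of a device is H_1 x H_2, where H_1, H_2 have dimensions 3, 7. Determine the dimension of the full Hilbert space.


dim(H_1 x H_2) = 3 * 7
= 21

21


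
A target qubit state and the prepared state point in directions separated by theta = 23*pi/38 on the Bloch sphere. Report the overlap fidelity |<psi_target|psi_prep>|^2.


For states separated by angle theta on Bloch sphere:
F = cos^2(theta/2)
theta = 23*pi/38 = 1.9015
theta/2 = 0.9507
cos(theta/2) = 0.5811
F = 0.3377

0.3377


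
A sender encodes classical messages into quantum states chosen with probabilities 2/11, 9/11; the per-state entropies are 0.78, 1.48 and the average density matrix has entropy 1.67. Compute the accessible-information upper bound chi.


chi = S(rho) - sum_i p_i * S(rho_i)
Weighted entropy = 2/11 * 0.78 + 9/11 * 1.48
= 1.3527
chi = 1.67 - 1.3527
= 0.3173

0.3173


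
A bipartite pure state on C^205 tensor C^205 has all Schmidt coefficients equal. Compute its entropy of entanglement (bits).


For a maximally entangled state in d x d:
S = log2(d) = log2(205)
= 7.6795

7.6795


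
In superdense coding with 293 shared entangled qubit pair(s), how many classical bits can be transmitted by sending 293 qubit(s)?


Superdense coding allows 2 classical bits per shared entangled pair.
293 pair(s) -> 2 * 293 = 586 classical bits

586


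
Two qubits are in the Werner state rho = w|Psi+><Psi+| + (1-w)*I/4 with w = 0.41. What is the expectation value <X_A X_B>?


|Psi+> = (|01> + |10>)/sqrt(2)
For the pure Bell state, <X_A X_B> = +1 (Bell-state Pauli correlator).
The maximally-mixed part I/4 has tr(I/4 * P tensor P) = 0 for any traceless Pauli P.
So <X_A X_B>_rho = w * (+1) + (1 - w) * 0
= 0.41 * (+1)
= 0.4100

0.4100


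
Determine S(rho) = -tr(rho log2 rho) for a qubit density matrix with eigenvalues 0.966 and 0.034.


S = -p*log2(p) - (1-p)*log2(1-p)
p = 0.9660, 1-p = 0.0340
= -0.9660 * log2(0.9660) - 0.0340 * log2(0.0340)
= -(-0.0482) - (-0.1659)
= 0.2141

0.2141


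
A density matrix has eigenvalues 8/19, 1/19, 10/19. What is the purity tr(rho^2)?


tr(rho^2) = sum of eigenvalues squared
= (8/19)^2 + (1/19)^2 + (10/19)^2
= (64 + 1 + 100) / 361
= 165/361
= 0.4571

0.4571


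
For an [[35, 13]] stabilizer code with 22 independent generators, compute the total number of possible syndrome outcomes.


Each stabilizer generator gives a binary (+1 or -1) measurement outcome.
With 22 independent generators:
Total syndromes = 2^22
= 4194304

4194304


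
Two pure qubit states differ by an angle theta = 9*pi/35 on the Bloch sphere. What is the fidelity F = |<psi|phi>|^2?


For states separated by angle theta on Bloch sphere:
F = cos^2(theta/2)
theta = 9*pi/35 = 0.8078
theta/2 = 0.4039
cos(theta/2) = 0.9195
F = 0.8455

0.8455


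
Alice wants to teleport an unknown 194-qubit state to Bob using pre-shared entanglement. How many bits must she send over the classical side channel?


Quantum teleportation requires 2 classical bits per qubit teleported.
194 qubit(s) -> 2 * 194 = 388 classical bits

388


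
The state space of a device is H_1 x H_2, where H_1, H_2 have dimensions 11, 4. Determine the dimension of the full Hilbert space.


dim(H_1 x H_2) = 11 * 4
= 44

44


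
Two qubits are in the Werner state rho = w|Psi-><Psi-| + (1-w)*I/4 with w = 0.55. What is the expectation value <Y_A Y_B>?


|Psi-> = (|01> - |10>)/sqrt(2)
For the pure Bell state, <Y_A Y_B> = -1 (Bell-state Pauli correlator).
The maximally-mixed part I/4 has tr(I/4 * P tensor P) = 0 for any traceless Pauli P.
So <Y_A Y_B>_rho = w * (-1) + (1 - w) * 0
= 0.55 * (-1)
= -0.5500

-0.5500


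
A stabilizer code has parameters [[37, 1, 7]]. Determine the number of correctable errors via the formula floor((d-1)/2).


Code parameters: [[37, 1, 7]], distance d = 7.
Number of correctable errors = floor((d-1)/2)
= floor((7 - 1)/2)
= floor(6/2)
= 3

3


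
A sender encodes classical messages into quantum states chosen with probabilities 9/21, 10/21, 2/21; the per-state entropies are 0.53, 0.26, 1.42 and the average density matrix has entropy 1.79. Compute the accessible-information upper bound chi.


chi = S(rho) - sum_i p_i * S(rho_i)
Weighted entropy = 9/21 * 0.53 + 10/21 * 0.26 + 2/21 * 1.42
= 0.4862
chi = 1.79 - 0.4862
= 1.3038

1.3038


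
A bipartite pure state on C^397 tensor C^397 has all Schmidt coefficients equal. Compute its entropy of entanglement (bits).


For a maximally entangled state in d x d:
S = log2(d) = log2(397)
= 8.6330

8.6330


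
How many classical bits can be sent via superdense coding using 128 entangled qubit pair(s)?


Superdense coding allows 2 classical bits per shared entangled pair.
128 pair(s) -> 2 * 128 = 256 classical bits

256


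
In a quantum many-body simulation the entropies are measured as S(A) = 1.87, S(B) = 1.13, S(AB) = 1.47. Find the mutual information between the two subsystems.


I(A:B) = S(A) + S(B) - S(AB)
= 1.87 + 1.13 - 1.47
= 1.5300

1.5300


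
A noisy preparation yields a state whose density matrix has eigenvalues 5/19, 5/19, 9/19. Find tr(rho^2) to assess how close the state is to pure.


tr(rho^2) = sum of eigenvalues squared
= (5/19)^2 + (5/19)^2 + (9/19)^2
= (25 + 25 + 81) / 361
= 131/361
= 0.3629

0.3629


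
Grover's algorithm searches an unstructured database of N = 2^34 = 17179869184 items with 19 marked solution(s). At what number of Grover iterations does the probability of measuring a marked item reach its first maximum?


After j Grover iterations the success probability is P(j) = sin^2((2j+1)*theta), where sin(theta) = sqrt(k/N).
N = 2^34 = 17179869184, k = 19
sin(theta) = sqrt(k/N) = 3.325575976e-05
theta = arcsin(sqrt(k/N)) = 3.325575977e-05 rad
P(j) reaches its first maximum when (2j+1)*theta is as close as possible to pi/2, i.e. j = round(pi/(4*theta) - 1/2).
pi/(4*theta) - 1/2 = 23616.4063
(For comparison, the common estimate pi/4 * sqrt(N/k) = 23616.9063; the exact maximiser is used here.)
Optimal iterations = 23616

23616


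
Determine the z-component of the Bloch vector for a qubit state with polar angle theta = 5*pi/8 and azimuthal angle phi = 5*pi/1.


theta = 1.9635, phi = 15.7080
r_z = cos(theta) = -0.3827

-0.3827


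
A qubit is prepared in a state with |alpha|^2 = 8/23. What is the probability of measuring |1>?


|alpha|^2 = 8/23 = 0.3478
|beta|^2 = 1 - 8/23 = 15/23 = 0.6522
P(|1>) = |beta|^2 = 0.6522

0.6522


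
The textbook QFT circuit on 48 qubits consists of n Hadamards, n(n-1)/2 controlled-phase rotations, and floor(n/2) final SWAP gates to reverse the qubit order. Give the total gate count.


Hadamard gates: 48
Controlled rotations: n*(n-1)/2 = 48*47/2 = 1128
SWAP gates: floor(n/2) = floor(48/2) = 24
Total = 48 + 1128 + 24
= 1200

1200


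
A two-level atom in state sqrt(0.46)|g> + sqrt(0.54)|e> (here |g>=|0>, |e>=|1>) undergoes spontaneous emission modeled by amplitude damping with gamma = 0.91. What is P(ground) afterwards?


For amplitude damping with parameter gamma on state sqrt(a)|0> + sqrt(b)|1>:
alpha^2 = 0.46, beta^2 = 0.54
P(|0>) = alpha^2 + gamma * beta^2
= 0.46 + 0.91 * 0.54
= 0.46 + 0.4914
= 0.9514

0.9514


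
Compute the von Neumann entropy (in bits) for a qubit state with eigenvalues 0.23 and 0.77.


S = -p*log2(p) - (1-p)*log2(1-p)
p = 0.2300, 1-p = 0.7700
= -0.2300 * log2(0.2300) - 0.7700 * log2(0.7700)
= -(-0.4877) - (-0.2903)
= 0.7780

0.7780


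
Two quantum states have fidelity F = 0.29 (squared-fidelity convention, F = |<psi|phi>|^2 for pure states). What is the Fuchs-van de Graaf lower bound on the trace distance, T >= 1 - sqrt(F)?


Fuchs-van de Graaf (squared-fidelity convention): 1 - sqrt(F) <= T <= sqrt(1 - F).
Lower bound: T >= 1 - sqrt(F)
sqrt(F) = sqrt(0.29) = 0.5385
T >= 1 - 0.5385
T >= 0.4615

0.4615


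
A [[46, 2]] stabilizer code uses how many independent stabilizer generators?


For an [[n,k]] stabilizer code:
Number of stabilizer generators = n - k
= 46 - 2
= 44

44


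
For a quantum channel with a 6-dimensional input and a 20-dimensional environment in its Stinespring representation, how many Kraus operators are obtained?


Tracing out the environment in an orthonormal basis {|i>_E} gives Kraus operators K_i = <i|_E U |0>_E.
Number of Kraus operators = dim(H_env) = d_env
= 20

20


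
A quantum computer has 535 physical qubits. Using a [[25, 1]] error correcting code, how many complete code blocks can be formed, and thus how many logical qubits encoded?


Each code block uses 25 physical qubits for 1 logical qubit(s).
Number of complete blocks = floor(535 / 25) = 21
Logical qubits = 21 * 1
= 21

21


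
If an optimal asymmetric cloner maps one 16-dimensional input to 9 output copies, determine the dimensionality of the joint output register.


Output space = H^(tensor 9) where dim(H) = 16
dim = 16^9
= 256 (after 2 factors)
= 4096 (after 3 factors)
= 65536 (after 4 factors)
= 1048576 (after 5 factors)
= 16777216 (after 6 factors)
= 268435456 (after 7 factors)
= 4294967296 (after 8 factors)
= 68719476736 (after 9 factors)
= 68719476736

68719476736


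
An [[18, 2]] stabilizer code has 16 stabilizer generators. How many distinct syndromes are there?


Each stabilizer generator gives a binary (+1 or -1) measurement outcome.
With 16 independent generators:
Total syndromes = 2^16
= 65536

65536


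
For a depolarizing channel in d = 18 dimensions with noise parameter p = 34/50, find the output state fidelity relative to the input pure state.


F = (1-p) + p/d
= (1 - 0.6800) + 0.6800/18
= 0.3200 + 0.0378
= 0.3578

0.3578


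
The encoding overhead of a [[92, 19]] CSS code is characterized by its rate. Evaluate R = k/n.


Code rate R = k/n
= 19/92
= 0.2065

0.2065


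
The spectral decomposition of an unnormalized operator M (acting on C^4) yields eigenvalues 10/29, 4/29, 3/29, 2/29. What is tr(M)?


tr(M) = sum of eigenvalues
= 10/29 + 4/29 + 3/29 + 2/29
= 19/29
= 0.6552

0.6552


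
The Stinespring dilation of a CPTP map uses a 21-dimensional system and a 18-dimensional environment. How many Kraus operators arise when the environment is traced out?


Tracing out the environment in an orthonormal basis {|i>_E} gives Kraus operators K_i = <i|_E U |0>_E.
Number of Kraus operators = dim(H_env) = d_env
= 18

18


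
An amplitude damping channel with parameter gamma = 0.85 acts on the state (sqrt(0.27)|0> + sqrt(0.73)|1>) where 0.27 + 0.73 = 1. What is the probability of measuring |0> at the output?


For amplitude damping with parameter gamma on state sqrt(a)|0> + sqrt(b)|1>:
alpha^2 = 0.27, beta^2 = 0.73
P(|0>) = alpha^2 + gamma * beta^2
= 0.27 + 0.85 * 0.73
= 0.27 + 0.6205
= 0.8905

0.8905


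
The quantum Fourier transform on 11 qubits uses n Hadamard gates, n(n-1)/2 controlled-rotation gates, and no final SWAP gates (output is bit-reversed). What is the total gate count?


Hadamard gates: 11
Controlled rotations: n*(n-1)/2 = 11*10/2 = 55
SWAP gates: 0 (omitted)
Total = 11 + 55
= 66

66


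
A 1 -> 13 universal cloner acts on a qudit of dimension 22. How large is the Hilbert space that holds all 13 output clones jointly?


Output space = H^(tensor 13) where dim(H) = 22
dim = 22^13
= 484 (after 2 factors)
= 10648 (after 3 factors)
= 234256 (after 4 factors)
= 5153632 (after 5 factors)
= 113379904 (after 6 factors)
= 2494357888 (after 7 factors)
= 54875873536 (after 8 factors)
= 1207269217792 (after 9 factors)
= 26559922791424 (after 10 factors)
= 584318301411328 (after 11 factors)
= 12855002631049216 (after 12 factors)
= 282810057883082752 (after 13 factors)
= 282810057883082752

282810057883082752


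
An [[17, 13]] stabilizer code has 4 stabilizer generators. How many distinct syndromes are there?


Each stabilizer generator gives a binary (+1 or -1) measurement outcome.
With 4 independent generators:
Total syndromes = 2^4
= 16

16


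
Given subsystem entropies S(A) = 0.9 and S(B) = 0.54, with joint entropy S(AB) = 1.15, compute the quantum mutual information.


I(A:B) = S(A) + S(B) - S(AB)
= 0.9 + 0.54 - 1.15
= 0.2900

0.2900


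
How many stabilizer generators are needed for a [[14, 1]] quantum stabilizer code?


For an [[n,k]] stabilizer code:
Number of stabilizer generators = n - k
= 14 - 1
= 13

13


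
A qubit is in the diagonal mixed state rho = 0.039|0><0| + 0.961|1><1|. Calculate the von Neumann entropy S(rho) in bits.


S = -p*log2(p) - (1-p)*log2(1-p)
p = 0.0390, 1-p = 0.9610
= -0.0390 * log2(0.0390) - 0.9610 * log2(0.9610)
= -(-0.1825) - (-0.0552)
= 0.2377

0.2377


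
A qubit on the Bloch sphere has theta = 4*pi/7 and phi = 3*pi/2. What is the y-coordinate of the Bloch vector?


theta = 1.7952, phi = 4.7124
r_y = sin(theta)*sin(phi) = 0.9749 * -1.0000
r_y = -0.9749

-0.9749


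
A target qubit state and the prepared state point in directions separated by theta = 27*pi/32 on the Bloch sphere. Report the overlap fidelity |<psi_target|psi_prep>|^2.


For states separated by angle theta on Bloch sphere:
F = cos^2(theta/2)
theta = 27*pi/32 = 2.6507
theta/2 = 1.3254
cos(theta/2) = 0.2430
F = 0.0590

0.0590


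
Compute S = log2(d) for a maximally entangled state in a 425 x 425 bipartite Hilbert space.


For a maximally entangled state in d x d:
S = log2(d) = log2(425)
= 8.7313

8.7313


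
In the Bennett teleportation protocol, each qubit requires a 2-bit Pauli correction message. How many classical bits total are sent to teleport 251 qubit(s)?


Quantum teleportation requires 2 classical bits per qubit teleported.
251 qubit(s) -> 2 * 251 = 502 classical bits

502


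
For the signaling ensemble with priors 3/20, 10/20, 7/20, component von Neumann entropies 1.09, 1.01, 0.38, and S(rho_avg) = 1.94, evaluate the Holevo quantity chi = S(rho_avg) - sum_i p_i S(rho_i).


chi = S(rho) - sum_i p_i * S(rho_i)
Weighted entropy = 3/20 * 1.09 + 10/20 * 1.01 + 7/20 * 0.38
= 0.8015
chi = 1.94 - 0.8015
= 1.1385

1.1385


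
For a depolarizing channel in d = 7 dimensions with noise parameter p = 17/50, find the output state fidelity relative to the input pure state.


F = (1-p) + p/d
= (1 - 0.3400) + 0.3400/7
= 0.6600 + 0.0486
= 0.7086

0.7086


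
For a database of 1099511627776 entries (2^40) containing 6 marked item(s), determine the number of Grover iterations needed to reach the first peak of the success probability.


After j Grover iterations the success probability is P(j) = sin^2((2j+1)*theta), where sin(theta) = sqrt(k/N).
N = 2^40 = 1099511627776, k = 6
sin(theta) = sqrt(k/N) = 2.336015456e-06
theta = arcsin(sqrt(k/N)) = 2.336015456e-06 rad
P(j) reaches its first maximum when (2j+1)*theta is as close as possible to pi/2, i.e. j = round(pi/(4*theta) - 1/2).
pi/(4*theta) - 1/2 = 336212.2427
(For comparison, the common estimate pi/4 * sqrt(N/k) = 336212.7427; the exact maximiser is used here.)
Optimal iterations = 336212

336212


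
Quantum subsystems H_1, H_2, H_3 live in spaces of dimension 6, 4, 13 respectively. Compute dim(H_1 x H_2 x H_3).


dim(H_1 x H_2 x H_3) = 6 * 4 * 13
= 24 * 13
= 312

312


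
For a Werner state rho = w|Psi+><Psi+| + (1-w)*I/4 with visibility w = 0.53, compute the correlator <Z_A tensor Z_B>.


|Psi+> = (|01> + |10>)/sqrt(2)
For the pure Bell state, <Z_A Z_B> = -1 (Bell-state Pauli correlator).
The maximally-mixed part I/4 has tr(I/4 * P tensor P) = 0 for any traceless Pauli P.
So <Z_A Z_B>_rho = w * (-1) + (1 - w) * 0
= 0.53 * (-1)
= -0.5300

-0.5300


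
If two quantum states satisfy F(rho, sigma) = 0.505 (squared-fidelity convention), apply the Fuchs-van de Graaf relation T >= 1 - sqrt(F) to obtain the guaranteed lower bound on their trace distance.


Fuchs-van de Graaf (squared-fidelity convention): 1 - sqrt(F) <= T <= sqrt(1 - F).
Lower bound: T >= 1 - sqrt(F)
sqrt(F) = sqrt(0.505) = 0.7106
T >= 1 - 0.7106
T >= 0.2894

0.2894


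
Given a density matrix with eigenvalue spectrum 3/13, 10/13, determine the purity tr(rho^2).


tr(rho^2) = sum of eigenvalues squared
= (3/13)^2 + (10/13)^2
= (9 + 100) / 169
= 109/169
= 0.6450

0.6450


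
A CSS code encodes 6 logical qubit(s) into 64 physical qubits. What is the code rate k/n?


Code rate R = k/n
= 6/64
= 0.0938

0.0938


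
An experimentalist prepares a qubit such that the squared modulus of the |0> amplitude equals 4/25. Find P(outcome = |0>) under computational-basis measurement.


|alpha|^2 = 4/25 = 0.1600
|beta|^2 = 1 - 4/25 = 21/25 = 0.8400
P(|0>) = |alpha|^2 = 0.1600

0.1600


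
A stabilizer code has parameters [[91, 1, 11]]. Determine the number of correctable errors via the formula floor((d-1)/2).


Code parameters: [[91, 1, 11]], distance d = 11.
Number of correctable errors = floor((d-1)/2)
= floor((11 - 1)/2)
= floor(10/2)
= 5

5


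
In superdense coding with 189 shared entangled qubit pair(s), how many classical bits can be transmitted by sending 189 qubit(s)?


Superdense coding allows 2 classical bits per shared entangled pair.
189 pair(s) -> 2 * 189 = 378 classical bits

378


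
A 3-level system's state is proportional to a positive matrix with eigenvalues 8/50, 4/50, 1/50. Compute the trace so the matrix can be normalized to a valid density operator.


tr(M) = sum of eigenvalues
= 8/50 + 4/50 + 1/50
= 13/50
= 0.2600

0.2600


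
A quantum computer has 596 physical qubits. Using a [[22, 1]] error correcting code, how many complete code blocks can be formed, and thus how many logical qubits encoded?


Each code block uses 22 physical qubits for 1 logical qubit(s).
Number of complete blocks = floor(596 / 22) = 27
Logical qubits = 27 * 1
= 27

27


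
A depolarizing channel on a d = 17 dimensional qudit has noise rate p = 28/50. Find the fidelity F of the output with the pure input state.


F = (1-p) + p/d
= (1 - 0.5600) + 0.5600/17
= 0.4400 + 0.0329
= 0.4729

0.4729


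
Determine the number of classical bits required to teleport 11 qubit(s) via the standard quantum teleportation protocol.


Quantum teleportation requires 2 classical bits per qubit teleported.
11 qubit(s) -> 2 * 11 = 22 classical bits

22


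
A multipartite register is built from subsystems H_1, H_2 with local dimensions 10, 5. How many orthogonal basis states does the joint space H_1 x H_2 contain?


dim(H_1 x H_2) = 10 * 5
= 50

50


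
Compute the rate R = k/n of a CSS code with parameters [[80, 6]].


Code rate R = k/n
= 6/80
= 0.0750

0.0750


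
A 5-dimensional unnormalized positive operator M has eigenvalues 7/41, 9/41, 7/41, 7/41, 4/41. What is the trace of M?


tr(M) = sum of eigenvalues
= 7/41 + 9/41 + 7/41 + 7/41 + 4/41
= 34/41
= 0.8293

0.8293


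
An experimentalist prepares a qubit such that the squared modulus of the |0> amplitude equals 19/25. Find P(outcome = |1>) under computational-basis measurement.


|alpha|^2 = 19/25 = 0.7600
|beta|^2 = 1 - 19/25 = 6/25 = 0.2400
P(|1>) = |beta|^2 = 0.2400

0.2400


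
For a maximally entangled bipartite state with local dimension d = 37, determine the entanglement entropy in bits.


For a maximally entangled state in d x d:
S = log2(d) = log2(37)
= 5.2095

5.2095


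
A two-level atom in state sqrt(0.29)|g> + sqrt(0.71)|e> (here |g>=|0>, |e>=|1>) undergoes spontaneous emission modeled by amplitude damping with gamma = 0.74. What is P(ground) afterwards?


For amplitude damping with parameter gamma on state sqrt(a)|0> + sqrt(b)|1>:
alpha^2 = 0.29, beta^2 = 0.71
P(|0>) = alpha^2 + gamma * beta^2
= 0.29 + 0.74 * 0.71
= 0.29 + 0.5254
= 0.8154

0.8154


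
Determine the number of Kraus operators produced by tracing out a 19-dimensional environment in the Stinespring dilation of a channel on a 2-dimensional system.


Tracing out the environment in an orthonormal basis {|i>_E} gives Kraus operators K_i = <i|_E U |0>_E.
Number of Kraus operators = dim(H_env) = d_env
= 19

19


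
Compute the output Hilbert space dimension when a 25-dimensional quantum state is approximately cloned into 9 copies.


Output space = H^(tensor 9) where dim(H) = 25
dim = 25^9
= 625 (after 2 factors)
= 15625 (after 3 factors)
= 390625 (after 4 factors)
= 9765625 (after 5 factors)
= 244140625 (after 6 factors)
= 6103515625 (after 7 factors)
= 152587890625 (after 8 factors)
= 3814697265625 (after 9 factors)
= 3814697265625

3814697265625


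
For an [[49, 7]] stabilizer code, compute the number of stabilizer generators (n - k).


For an [[n,k]] stabilizer code:
Number of stabilizer generators = n - k
= 49 - 7
= 42

42


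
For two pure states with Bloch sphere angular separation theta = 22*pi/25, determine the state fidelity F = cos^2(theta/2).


For states separated by angle theta on Bloch sphere:
F = cos^2(theta/2)
theta = 22*pi/25 = 2.7646
theta/2 = 1.3823
cos(theta/2) = 0.1874
F = 0.0351

0.0351


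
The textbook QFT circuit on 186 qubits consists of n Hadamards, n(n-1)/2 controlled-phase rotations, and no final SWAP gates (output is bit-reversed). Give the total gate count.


Hadamard gates: 186
Controlled rotations: n*(n-1)/2 = 186*185/2 = 17205
SWAP gates: 0 (omitted)
Total = 186 + 17205
= 17391

17391


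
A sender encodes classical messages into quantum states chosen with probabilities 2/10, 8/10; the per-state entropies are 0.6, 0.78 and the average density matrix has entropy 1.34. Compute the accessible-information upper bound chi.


chi = S(rho) - sum_i p_i * S(rho_i)
Weighted entropy = 2/10 * 0.6 + 8/10 * 0.78
= 0.7440
chi = 1.34 - 0.7440
= 0.5960

0.5960


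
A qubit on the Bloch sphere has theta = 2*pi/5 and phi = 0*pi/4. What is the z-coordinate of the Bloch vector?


theta = 1.2566, phi = 0.0000
r_z = cos(theta) = 0.3090

0.3090


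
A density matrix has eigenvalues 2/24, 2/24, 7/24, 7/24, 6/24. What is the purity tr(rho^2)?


tr(rho^2) = sum of eigenvalues squared
= (2/24)^2 + (2/24)^2 + (7/24)^2 + (7/24)^2 + (6/24)^2
= (4 + 4 + 49 + 49 + 36) / 576
= 142/576
= 0.2465

0.2465


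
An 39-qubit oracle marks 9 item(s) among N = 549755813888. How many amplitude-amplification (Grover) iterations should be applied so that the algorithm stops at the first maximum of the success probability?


After j Grover iterations the success probability is P(j) = sin^2((2j+1)*theta), where sin(theta) = sqrt(k/N).
N = 2^39 = 549755813888, k = 9
sin(theta) = sqrt(k/N) = 4.046097457e-06
theta = arcsin(sqrt(k/N)) = 4.046097457e-06 rad
P(j) reaches its first maximum when (2j+1)*theta is as close as possible to pi/2, i.e. j = round(pi/(4*theta) - 1/2).
pi/(4*theta) - 1/2 = 194112.0175
(For comparison, the common estimate pi/4 * sqrt(N/k) = 194112.5175; the exact maximiser is used here.)
Optimal iterations = 194112

194112


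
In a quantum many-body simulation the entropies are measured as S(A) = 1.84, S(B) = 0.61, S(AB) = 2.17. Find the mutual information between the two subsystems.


I(A:B) = S(A) + S(B) - S(AB)
= 1.84 + 0.61 - 2.17
= 0.2800

0.2800


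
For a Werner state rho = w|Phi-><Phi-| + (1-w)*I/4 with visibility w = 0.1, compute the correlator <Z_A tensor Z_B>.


|Phi-> = (|00> - |11>)/sqrt(2)
For the pure Bell state, <Z_A Z_B> = +1 (Bell-state Pauli correlator).
The maximally-mixed part I/4 has tr(I/4 * P tensor P) = 0 for any traceless Pauli P.
So <Z_A Z_B>_rho = w * (+1) + (1 - w) * 0
= 0.1 * (+1)
= 0.1000

0.1000


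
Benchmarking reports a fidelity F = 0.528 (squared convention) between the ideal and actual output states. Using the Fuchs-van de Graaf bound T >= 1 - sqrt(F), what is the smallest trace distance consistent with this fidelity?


Fuchs-van de Graaf (squared-fidelity convention): 1 - sqrt(F) <= T <= sqrt(1 - F).
Lower bound: T >= 1 - sqrt(F)
sqrt(F) = sqrt(0.528) = 0.7266
T >= 1 - 0.7266
T >= 0.2734

0.2734


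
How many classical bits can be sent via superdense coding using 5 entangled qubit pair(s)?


Superdense coding allows 2 classical bits per shared entangled pair.
5 pair(s) -> 2 * 5 = 10 classical bits

10


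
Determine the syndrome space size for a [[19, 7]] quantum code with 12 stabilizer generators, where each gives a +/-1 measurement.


Each stabilizer generator gives a binary (+1 or -1) measurement outcome.
With 12 independent generators:
Total syndromes = 2^12
= 4096

4096


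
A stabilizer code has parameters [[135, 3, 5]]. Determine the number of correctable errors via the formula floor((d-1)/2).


Code parameters: [[135, 3, 5]], distance d = 5.
Number of correctable errors = floor((d-1)/2)
= floor((5 - 1)/2)
= floor(4/2)
= 2

2


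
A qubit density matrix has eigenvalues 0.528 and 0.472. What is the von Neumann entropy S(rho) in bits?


S = -p*log2(p) - (1-p)*log2(1-p)
p = 0.5280, 1-p = 0.4720
= -0.5280 * log2(0.5280) - 0.4720 * log2(0.4720)
= -(-0.4865) - (-0.5112)
= 0.9977

0.9977


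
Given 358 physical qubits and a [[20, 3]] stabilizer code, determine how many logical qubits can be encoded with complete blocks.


Each code block uses 20 physical qubits for 3 logical qubit(s).
Number of complete blocks = floor(358 / 20) = 17
Logical qubits = 17 * 3
= 51

51


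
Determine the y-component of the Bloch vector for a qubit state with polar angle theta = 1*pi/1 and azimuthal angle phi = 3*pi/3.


theta = 3.1416, phi = 3.1416
r_y = sin(theta)*sin(phi) = 0.0000 * 0.0000
r_y = 0.0000

0.0000


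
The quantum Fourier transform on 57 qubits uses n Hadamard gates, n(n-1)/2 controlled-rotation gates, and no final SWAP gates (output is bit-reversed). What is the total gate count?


Hadamard gates: 57
Controlled rotations: n*(n-1)/2 = 57*56/2 = 1596
SWAP gates: 0 (omitted)
Total = 57 + 1596
= 1653

1653


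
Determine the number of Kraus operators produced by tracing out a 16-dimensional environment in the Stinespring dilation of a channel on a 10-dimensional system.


Tracing out the environment in an orthonormal basis {|i>_E} gives Kraus operators K_i = <i|_E U |0>_E.
Number of Kraus operators = dim(H_env) = d_env
= 16

16


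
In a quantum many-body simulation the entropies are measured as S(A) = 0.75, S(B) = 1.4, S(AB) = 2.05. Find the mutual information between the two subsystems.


I(A:B) = S(A) + S(B) - S(AB)
= 0.75 + 1.4 - 2.05
= 0.1000

0.1000


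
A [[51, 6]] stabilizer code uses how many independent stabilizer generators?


For an [[n,k]] stabilizer code:
Number of stabilizer generators = n - k
= 51 - 6
= 45

45


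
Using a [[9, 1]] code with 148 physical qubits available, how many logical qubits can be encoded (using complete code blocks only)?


Each code block uses 9 physical qubits for 1 logical qubit(s).
Number of complete blocks = floor(148 / 9) = 16
Logical qubits = 16 * 1
= 16

16


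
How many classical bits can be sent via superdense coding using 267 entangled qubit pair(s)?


Superdense coding allows 2 classical bits per shared entangled pair.
267 pair(s) -> 2 * 267 = 534 classical bits

534


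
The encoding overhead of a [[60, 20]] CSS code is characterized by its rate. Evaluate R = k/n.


Code rate R = k/n
= 20/60
= 0.3333

0.3333


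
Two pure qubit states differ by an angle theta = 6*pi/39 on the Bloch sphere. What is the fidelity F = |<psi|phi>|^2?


For states separated by angle theta on Bloch sphere:
F = cos^2(theta/2)
theta = 6*pi/39 = 0.4833
theta/2 = 0.2417
cos(theta/2) = 0.9709
F = 0.9427

0.9427


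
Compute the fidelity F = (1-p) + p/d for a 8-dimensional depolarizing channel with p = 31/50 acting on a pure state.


F = (1-p) + p/d
= (1 - 0.6200) + 0.6200/8
= 0.3800 + 0.0775
= 0.4575

0.4575


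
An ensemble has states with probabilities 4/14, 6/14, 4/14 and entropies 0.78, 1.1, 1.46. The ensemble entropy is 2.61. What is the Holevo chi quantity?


chi = S(rho) - sum_i p_i * S(rho_i)
Weighted entropy = 4/14 * 0.78 + 6/14 * 1.1 + 4/14 * 1.46
= 1.1114
chi = 2.61 - 1.1114
= 1.4986

1.4986


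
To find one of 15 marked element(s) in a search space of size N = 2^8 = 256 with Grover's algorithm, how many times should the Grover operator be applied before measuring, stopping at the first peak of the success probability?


After j Grover iterations the success probability is P(j) = sin^2((2j+1)*theta), where sin(theta) = sqrt(k/N).
N = 2^8 = 256, k = 15
sin(theta) = sqrt(k/N) = 0.2420614591
theta = arcsin(sqrt(k/N)) = 0.2444899339 rad
P(j) reaches its first maximum when (2j+1)*theta is as close as possible to pi/2, i.e. j = round(pi/(4*theta) - 1/2).
pi/(4*theta) - 1/2 = 2.7124
(For comparison, the common estimate pi/4 * sqrt(N/k) = 3.2446; the exact maximiser is used here.)
Optimal iterations = 3

3


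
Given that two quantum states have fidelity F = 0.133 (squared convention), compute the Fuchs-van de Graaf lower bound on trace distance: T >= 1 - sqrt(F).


Fuchs-van de Graaf (squared-fidelity convention): 1 - sqrt(F) <= T <= sqrt(1 - F).
Lower bound: T >= 1 - sqrt(F)
sqrt(F) = sqrt(0.133) = 0.3647
T >= 1 - 0.3647
T >= 0.6353

0.6353


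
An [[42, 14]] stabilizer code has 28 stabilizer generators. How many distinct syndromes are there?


Each stabilizer generator gives a binary (+1 or -1) measurement outcome.
With 28 independent generators:
Total syndromes = 2^28
= 268435456

268435456


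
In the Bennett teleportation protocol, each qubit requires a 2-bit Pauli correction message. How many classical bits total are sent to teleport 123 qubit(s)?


Quantum teleportation requires 2 classical bits per qubit teleported.
123 qubit(s) -> 2 * 123 = 246 classical bits

246


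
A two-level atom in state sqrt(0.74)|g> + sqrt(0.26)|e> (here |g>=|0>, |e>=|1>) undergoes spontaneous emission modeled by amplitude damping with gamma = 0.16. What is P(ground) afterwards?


For amplitude damping with parameter gamma on state sqrt(a)|0> + sqrt(b)|1>:
alpha^2 = 0.74, beta^2 = 0.26
P(|0>) = alpha^2 + gamma * beta^2
= 0.74 + 0.16 * 0.26
= 0.74 + 0.0416
= 0.7816

0.7816


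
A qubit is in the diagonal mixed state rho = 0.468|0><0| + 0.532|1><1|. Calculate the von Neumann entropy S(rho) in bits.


S = -p*log2(p) - (1-p)*log2(1-p)
p = 0.4680, 1-p = 0.5320
= -0.4680 * log2(0.4680) - 0.5320 * log2(0.5320)
= -(-0.5127) - (-0.4844)
= 0.9970

0.9970


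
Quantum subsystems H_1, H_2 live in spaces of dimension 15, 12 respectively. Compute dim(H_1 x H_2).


dim(H_1 x H_2) = 15 * 12
= 180

180


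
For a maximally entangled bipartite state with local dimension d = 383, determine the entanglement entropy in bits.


For a maximally entangled state in d x d:
S = log2(d) = log2(383)
= 8.5812

8.5812


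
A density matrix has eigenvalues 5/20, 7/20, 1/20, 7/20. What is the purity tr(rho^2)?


tr(rho^2) = sum of eigenvalues squared
= (5/20)^2 + (7/20)^2 + (1/20)^2 + (7/20)^2
= (25 + 49 + 1 + 49) / 400
= 124/400
= 0.3100

0.3100


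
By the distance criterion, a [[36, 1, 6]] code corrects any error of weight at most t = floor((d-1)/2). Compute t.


Code parameters: [[36, 1, 6]], distance d = 6.
Number of correctable errors = floor((d-1)/2)
= floor((6 - 1)/2)
= floor(5/2)
= 2

2


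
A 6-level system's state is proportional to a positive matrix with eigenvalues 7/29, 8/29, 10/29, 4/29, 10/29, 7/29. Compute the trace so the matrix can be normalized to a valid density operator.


tr(M) = sum of eigenvalues
= 7/29 + 8/29 + 10/29 + 4/29 + 10/29 + 7/29
= 46/29
= 1.5862

1.5862


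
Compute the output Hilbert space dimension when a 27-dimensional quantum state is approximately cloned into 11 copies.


Output space = H^(tensor 11) where dim(H) = 27
dim = 27^11
= 729 (after 2 factors)
= 19683 (after 3 factors)
= 531441 (after 4 factors)
= 14348907 (after 5 factors)
= 387420489 (after 6 factors)
= 10460353203 (after 7 factors)
= 282429536481 (after 8 factors)
= 7625597484987 (after 9 factors)
= 205891132094649 (after 10 factors)
= 5559060566555523 (after 11 factors)
= 5559060566555523

5559060566555523


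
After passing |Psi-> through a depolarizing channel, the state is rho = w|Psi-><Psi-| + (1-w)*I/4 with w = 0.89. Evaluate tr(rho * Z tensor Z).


|Psi-> = (|01> - |10>)/sqrt(2)
For the pure Bell state, <Z_A Z_B> = -1 (Bell-state Pauli correlator).
The maximally-mixed part I/4 has tr(I/4 * P tensor P) = 0 for any traceless Pauli P.
So <Z_A Z_B>_rho = w * (-1) + (1 - w) * 0
= 0.89 * (-1)
= -0.8900

-0.8900


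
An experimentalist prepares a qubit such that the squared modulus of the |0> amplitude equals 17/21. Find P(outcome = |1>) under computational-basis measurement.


|alpha|^2 = 17/21 = 0.8095
|beta|^2 = 1 - 17/21 = 4/21 = 0.1905
P(|1>) = |beta|^2 = 0.1905

0.1905


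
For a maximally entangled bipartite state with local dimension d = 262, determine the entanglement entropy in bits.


For a maximally entangled state in d x d:
S = log2(d) = log2(262)
= 8.0334

8.0334


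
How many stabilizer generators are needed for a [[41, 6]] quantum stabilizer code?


For an [[n,k]] stabilizer code:
Number of stabilizer generators = n - k
= 41 - 6
= 35

35


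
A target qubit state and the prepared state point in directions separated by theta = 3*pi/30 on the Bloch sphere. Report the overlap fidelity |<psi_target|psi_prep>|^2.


For states separated by angle theta on Bloch sphere:
F = cos^2(theta/2)
theta = 3*pi/30 = 0.3142
theta/2 = 0.1571
cos(theta/2) = 0.9877
F = 0.9755

0.9755
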